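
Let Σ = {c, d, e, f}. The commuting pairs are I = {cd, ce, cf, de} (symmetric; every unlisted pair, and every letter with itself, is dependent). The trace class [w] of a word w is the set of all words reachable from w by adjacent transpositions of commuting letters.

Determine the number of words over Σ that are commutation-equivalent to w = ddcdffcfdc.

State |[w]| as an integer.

0(d) covers ∅
1(d) covers 0:d
2(c) covers ∅
3(d) covers 1:d
4(f) covers 3:d
5(f) covers 4:f
6(c) covers 2:c
7(f) covers 5:f
8(d) covers 7:f
9(c) covers 6:c
floor of heap: 0:d, 2:c
completions by unplaced set U, small U first (add the entries for U minus each lowest piece of U):
  |U|=1: {8}:1  {9}:1
  |U|=2: {6,9}:1  {7,8}:1  {8,9}:2
  |U|=3: {2,6,9}:1  {5,7,8}:1  {6,8,9}:3  {7,8,9}:3
  |U|=4: {2,6,8,9}:4  {4,5,7,8}:1  {5,7,8,9}:4  {6,7,8,9}:6
  |U|=5: {2,6,7,8,9}:10  {3,4,5,7,8}:1  {4,5,7,8,9}:5  {5,6,7,8,9}:10
  |U|=6: {1,3,4,5,7,8}:1  {2,5,6,7,8,9}:20  {3,4,5,7,8,9}:6  {4,5,6,7,8,9}:15
  |U|=7: {0,1,3,4,5,7,8}:1  {1,3,4,5,7,8,9}:7  {2,4,5,6,7,8,9}:35  {3,4,5,6,7,8,9}:21
  |U|=8: {0,1,3,4,5,7,8,9}:8  {1,3,4,5,6,7,8,9}:28  {2,3,4,5,6,7,8,9}:56
  start at 0(d): 84
  start at 2(c): 36
sum over floor = 120

120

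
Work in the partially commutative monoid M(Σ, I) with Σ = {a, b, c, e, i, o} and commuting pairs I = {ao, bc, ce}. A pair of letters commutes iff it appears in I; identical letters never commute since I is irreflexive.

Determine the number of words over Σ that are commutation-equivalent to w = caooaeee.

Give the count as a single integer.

6

#0=c has no predecessor
#1=a depends on [0:c]
#2=o depends on [0:c]
#3=o depends on [2:o]
#4=a depends on [1:a]
#5=e depends on [3:o, 4:a]
#6=e depends on [5:e]
#7=e depends on [6:e]
sources: [0:c]
N(rest) = Σ N(rest − s) over sources s of rest; N(one piece) = 1:
  size 1 → [7]=1
  size 2 → [6,7]=1
  size 3 → [5,6,7]=1
  size 4 → [3,5,6,7]=1  [4,5,6,7]=1
  size 5 → [1,4,5,6,7]=1  [2,3,5,6,7]=1  [3,4,5,6,7]=2
  size 6 → [1,3,4,5,6,7]=3  [2,3,4,5,6,7]=3
  first=0(c) contributes 6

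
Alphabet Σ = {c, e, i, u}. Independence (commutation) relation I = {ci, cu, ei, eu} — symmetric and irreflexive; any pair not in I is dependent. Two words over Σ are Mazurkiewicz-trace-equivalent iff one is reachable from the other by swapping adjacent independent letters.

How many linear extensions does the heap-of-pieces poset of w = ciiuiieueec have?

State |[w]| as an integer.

462

0(c) covers ∅
1(i) covers ∅
2(i) covers 1:i
3(u) covers 2:i
4(i) covers 3:u
5(i) covers 4:i
6(e) covers 0:c
7(u) covers 5:i
8(e) covers 6:e
9(e) covers 8:e
10(c) covers 9:e
floor of heap: 0:c, 1:i
completions by unplaced set U, small U first (add the entries for U minus each lowest piece of U):
  |U|=1: {7}:1  {10}:1
  |U|=2: {5,7}:1  {7,10}:2  {9,10}:1
  |U|=3: {4,5,7}:1  {5,7,10}:3  {7,9,10}:3  {8,9,10}:1
  |U|=4: {3,4,5,7}:1  {4,5,7,10}:4  {5,7,9,10}:6  {6,8,9,10}:1  {7,8,9,10}:4
  |U|=5: {0,6,8,9,10}:1  {2,3,4,5,7}:1  {3,4,5,7,10}:5  {4,5,7,9,10}:10  {5,7,8,9,10}:10  {6,7,8,9,10}:5
  |U|=6: {0,6,7,8,9,10}:6  {1,2,3,4,5,7}:1  {2,3,4,5,7,10}:6  {3,4,5,7,9,10}:15  {4,5,7,8,9,10}:20  {5,6,7,8,9,10}:15
  |U|=7: {0,5,6,7,8,9,10}:21  {1,2,3,4,5,7,10}:7  {2,3,4,5,7,9,10}:21  {3,4,5,7,8,9,10}:35  {4,5,6,7,8,9,10}:35
  |U|=8: {0,4,5,6,7,8,9,10}:56  {1,2,3,4,5,7,9,10}:28  {2,3,4,5,7,8,9,10}:56  {3,4,5,6,7,8,9,10}:70
  |U|=9: {0,3,4,5,6,7,8,9,10}:126  {1,2,3,4,5,7,8,9,10}:84  {2,3,4,5,6,7,8,9,10}:126
  start at 0(c): 210
  start at 1(i): 252
sum over floor = 462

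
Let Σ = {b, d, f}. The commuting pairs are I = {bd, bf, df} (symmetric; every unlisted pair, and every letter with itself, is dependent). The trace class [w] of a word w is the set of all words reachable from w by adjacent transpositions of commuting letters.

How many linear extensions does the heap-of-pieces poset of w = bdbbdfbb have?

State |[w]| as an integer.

168

#0=b has no predecessor
#1=d has no predecessor
#2=b depends on [0:b]
#3=b depends on [2:b]
#4=d depends on [1:d]
#5=f has no predecessor
#6=b depends on [3:b]
#7=b depends on [6:b]
sources: [0:b, 1:d, 5:f]
N(rest) = Σ N(rest − s) over sources s of rest; N(one piece) = 1:
  size 1 → [4]=1  [5]=1  [7]=1
  size 2 → [1,4]=1  [4,5]=2  [4,7]=2  [5,7]=2  [6,7]=1
  size 3 → [1,4,5]=3  [1,4,7]=3  [3,6,7]=1  [4,5,7]=6  [4,6,7]=3  [5,6,7]=3
  size 4 → [1,4,5,7]=12  [1,4,6,7]=6  [2,3,6,7]=1  [3,4,6,7]=4  [3,5,6,7]=4  [4,5,6,7]=12
  size 5 → [0,2,3,6,7]=1  [1,3,4,6,7]=10  [1,4,5,6,7]=30  [2,3,4,6,7]=5  [2,3,5,6,7]=5  [3,4,5,6,7]=20
  size 6 → [0,2,3,4,6,7]=6  [0,2,3,5,6,7]=6  [1,2,3,4,6,7]=15  [1,3,4,5,6,7]=60  [2,3,4,5,6,7]=30
  first=0(b) contributes 105
  first=1(d) contributes 42
  first=5(f) contributes 21
|[w]| = 168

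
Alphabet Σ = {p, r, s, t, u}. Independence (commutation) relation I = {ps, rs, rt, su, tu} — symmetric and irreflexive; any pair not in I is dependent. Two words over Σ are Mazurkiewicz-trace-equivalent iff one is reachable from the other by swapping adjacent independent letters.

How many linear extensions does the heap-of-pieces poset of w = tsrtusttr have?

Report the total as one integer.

84

piece 0:t — minimal
piece 1:s rests on {0:t}
piece 2:r — minimal
piece 3:t rests on {1:s}
piece 4:u rests on {2:r}
piece 5:s rests on {3:t}
piece 6:t rests on {5:s}
piece 7:t rests on {6:t}
piece 8:r rests on {4:u}
minimal pieces: {0:t, 2:r}
ways to finish when only these pieces remain (= sum over removing one remaining piece with nothing left below it):
  1 left: {7}→1  {8}→1
  2 left: {4,8}→1  {6,7}→1  {7,8}→2
  3 left: {2,4,8}→1  {4,7,8}→3  {5,6,7}→1  {6,7,8}→3
  4 left: {2,4,7,8}→4  {3,5,6,7}→1  {4,6,7,8}→6  {5,6,7,8}→4
  5 left: {1,3,5,6,7}→1  {2,4,6,7,8}→10  {3,5,6,7,8}→5  {4,5,6,7,8}→10
  6 left: {0,1,3,5,6,7}→1  {1,3,5,6,7,8}→6  {2,4,5,6,7,8}→20  {3,4,5,6,7,8}→15
  7 left: {0,1,3,5,6,7,8}→7  {1,3,4,5,6,7,8}→21  {2,3,4,5,6,7,8}→35
  placing 0:t first → 56 extensions
  placing 2:r first → 28 extensions
total linear extensions = 84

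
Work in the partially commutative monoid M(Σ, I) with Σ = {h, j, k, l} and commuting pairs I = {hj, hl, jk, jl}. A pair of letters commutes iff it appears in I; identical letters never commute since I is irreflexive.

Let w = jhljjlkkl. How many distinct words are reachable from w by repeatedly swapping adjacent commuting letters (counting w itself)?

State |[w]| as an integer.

252

0(j) covers ∅
1(h) covers ∅
2(l) covers ∅
3(j) covers 0:j
4(j) covers 3:j
5(l) covers 2:l
6(k) covers 1:h, 5:l
7(k) covers 6:k
8(l) covers 7:k
floor of heap: 0:j, 1:h, 2:l
completions by unplaced set U, small U first (add the entries for U minus each lowest piece of U):
  |U|=1: {4}:1  {8}:1
  |U|=2: {3,4}:1  {4,8}:2  {7,8}:1
  |U|=3: {0,3,4}:1  {3,4,8}:3  {4,7,8}:3  {6,7,8}:1
  |U|=4: {0,3,4,8}:4  {1,6,7,8}:1  {3,4,7,8}:6  {4,6,7,8}:4  {5,6,7,8}:1
  |U|=5: {0,3,4,7,8}:10  {1,4,6,7,8}:5  {1,5,6,7,8}:2  {2,5,6,7,8}:1  {3,4,6,7,8}:10  {4,5,6,7,8}:5
  |U|=6: {0,3,4,6,7,8}:20  {1,2,5,6,7,8}:3  {1,3,4,6,7,8}:15  {1,4,5,6,7,8}:12  {2,4,5,6,7,8}:6  {3,4,5,6,7,8}:15
  |U|=7: {0,1,3,4,6,7,8}:35  {0,3,4,5,6,7,8}:35  {1,2,4,5,6,7,8}:21  {1,3,4,5,6,7,8}:42  {2,3,4,5,6,7,8}:21
  start at 0(j): 84
  start at 1(h): 56
  start at 2(l): 112
sum over floor = 252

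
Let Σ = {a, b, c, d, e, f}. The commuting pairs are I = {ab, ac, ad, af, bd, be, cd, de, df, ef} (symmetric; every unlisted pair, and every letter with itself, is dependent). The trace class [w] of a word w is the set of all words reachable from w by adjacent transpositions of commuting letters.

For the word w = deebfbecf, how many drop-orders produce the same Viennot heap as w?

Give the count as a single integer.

piece 0:d — minimal
piece 1:e — minimal
piece 2:e rests on {1:e}
piece 3:b — minimal
piece 4:f rests on {3:b}
piece 5:b rests on {4:f}
piece 6:e rests on {2:e}
piece 7:c rests on {5:b, 6:e}
piece 8:f rests on {7:c}
minimal pieces: {0:d, 1:e, 3:b}
ways to finish when only these pieces remain (= sum over removing one remaining piece with nothing left below it):
  1 left: {0}→1  {8}→1
  2 left: {0,8}→2  {7,8}→1
  3 left: {0,7,8}→3  {5,7,8}→1  {6,7,8}→1
  4 left: {0,5,7,8}→4  {0,6,7,8}→4  {2,6,7,8}→1  {4,5,7,8}→1  {5,6,7,8}→2
  5 left: {0,2,6,7,8}→5  {0,4,5,7,8}→5  {0,5,6,7,8}→10  {1,2,6,7,8}→1  {2,5,6,7,8}→3  {3,4,5,7,8}→1  {4,5,6,7,8}→3
  6 left: {0,1,2,6,7,8}→6  {0,2,5,6,7,8}→18  {0,3,4,5,7,8}→6  {0,4,5,6,7,8}→18  {1,2,5,6,7,8}→4  {2,4,5,6,7,8}→6  {3,4,5,6,7,8}→4
  7 left: {0,1,2,5,6,7,8}→28  {0,2,4,5,6,7,8}→42  {0,3,4,5,6,7,8}→28  {1,2,4,5,6,7,8}→10  {2,3,4,5,6,7,8}→10
  placing 0:d first → 20 extensions
  placing 1:e first → 80 extensions
  placing 3:b first → 80 extensions
total linear extensions = 180

180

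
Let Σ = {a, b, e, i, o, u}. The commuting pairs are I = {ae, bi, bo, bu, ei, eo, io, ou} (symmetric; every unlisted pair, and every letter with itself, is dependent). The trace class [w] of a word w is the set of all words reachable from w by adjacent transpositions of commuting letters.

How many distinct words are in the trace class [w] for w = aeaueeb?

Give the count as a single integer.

drop 0:a onto floor
drop 1:e onto floor
drop 2:a onto {0:a}
drop 3:u onto {1:e, 2:a}
drop 4:e onto {3:u}
drop 5:e onto {4:e}
drop 6:b onto {5:e}
ground layer = {0:a, 1:e}
drop-orders for the pieces not yet dropped (sum over which currently-grounded one goes next):
  1 to go: {6} 1
  2 to go: {5,6} 1
  3 to go: {4,5,6} 1
  4 to go: {3,4,5,6} 1
  5 to go: {1,3,4,5,6} 1  {2,3,4,5,6} 1
  if 0:a drops first: 2 orders
  if 1:e drops first: 1 orders
heap linearizations: 3

3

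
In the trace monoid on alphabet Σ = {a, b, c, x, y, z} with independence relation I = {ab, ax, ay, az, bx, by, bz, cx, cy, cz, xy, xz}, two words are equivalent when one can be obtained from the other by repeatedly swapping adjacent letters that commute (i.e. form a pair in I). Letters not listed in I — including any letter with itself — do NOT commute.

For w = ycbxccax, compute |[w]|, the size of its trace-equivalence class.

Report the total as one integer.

piece 0:y — minimal
piece 1:c — minimal
piece 2:b rests on {1:c}
piece 3:x — minimal
piece 4:c rests on {2:b}
piece 5:c rests on {4:c}
piece 6:a rests on {5:c}
piece 7:x rests on {3:x}
minimal pieces: {0:y, 1:c, 3:x}
ways to finish when only these pieces remain (= sum over removing one remaining piece with nothing left below it):
  1 left: {0}→1  {6}→1  {7}→1
  2 left: {0,6}→2  {0,7}→2  {3,7}→1  {5,6}→1  {6,7}→2
  3 left: {0,3,7}→3  {0,5,6}→3  {0,6,7}→6  {3,6,7}→3  {4,5,6}→1  {5,6,7}→3
  4 left: {0,3,6,7}→12  {0,4,5,6}→4  {0,5,6,7}→12  {2,4,5,6}→1  {3,5,6,7}→6  {4,5,6,7}→4
  5 left: {0,2,4,5,6}→5  {0,3,5,6,7}→30  {0,4,5,6,7}→20  {1,2,4,5,6}→1  {2,4,5,6,7}→5  {3,4,5,6,7}→10
  6 left: {0,1,2,4,5,6}→6  {0,2,4,5,6,7}→30  {0,3,4,5,6,7}→60  {1,2,4,5,6,7}→6  {2,3,4,5,6,7}→15
  placing 0:y first → 21 extensions
  placing 1:c first → 105 extensions
  placing 3:x first → 42 extensions
total linear extensions = 168

168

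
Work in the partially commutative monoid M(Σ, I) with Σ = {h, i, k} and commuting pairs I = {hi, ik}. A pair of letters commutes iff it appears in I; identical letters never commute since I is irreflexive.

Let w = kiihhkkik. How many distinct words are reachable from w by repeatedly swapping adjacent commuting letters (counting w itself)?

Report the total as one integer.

84

drop 0:k onto floor
drop 1:i onto floor
drop 2:i onto {1:i}
drop 3:h onto {0:k}
drop 4:h onto {3:h}
drop 5:k onto {4:h}
drop 6:k onto {5:k}
drop 7:i onto {2:i}
drop 8:k onto {6:k}
ground layer = {0:k, 1:i}
drop-orders for the pieces not yet dropped (sum over which currently-grounded one goes next):
  1 to go: {7} 1  {8} 1
  2 to go: {2,7} 1  {6,8} 1  {7,8} 2
  3 to go: {1,2,7} 1  {2,7,8} 3  {5,6,8} 1  {6,7,8} 3
  4 to go: {1,2,7,8} 4  {2,6,7,8} 6  {4,5,6,8} 1  {5,6,7,8} 4
  5 to go: {1,2,6,7,8} 10  {2,5,6,7,8} 10  {3,4,5,6,8} 1  {4,5,6,7,8} 5
  6 to go: {0,3,4,5,6,8} 1  {1,2,5,6,7,8} 20  {2,4,5,6,7,8} 15  {3,4,5,6,7,8} 6
  7 to go: {0,3,4,5,6,7,8} 7  {1,2,4,5,6,7,8} 35  {2,3,4,5,6,7,8} 21
  if 0:k drops first: 56 orders
  if 1:i drops first: 28 orders
heap linearizations: 84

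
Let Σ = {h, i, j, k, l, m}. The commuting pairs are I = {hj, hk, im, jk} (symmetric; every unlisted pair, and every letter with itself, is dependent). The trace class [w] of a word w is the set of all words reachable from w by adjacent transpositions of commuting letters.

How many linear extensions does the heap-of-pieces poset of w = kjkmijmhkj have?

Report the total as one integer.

#0=k has no predecessor
#1=j has no predecessor
#2=k depends on [0:k]
#3=m depends on [1:j, 2:k]
#4=i depends on [1:j, 2:k]
#5=j depends on [3:m, 4:i]
#6=m depends on [5:j]
#7=h depends on [6:m]
#8=k depends on [6:m]
#9=j depends on [6:m]
sources: [0:k, 1:j]
N(rest) = Σ N(rest − s) over sources s of rest; N(one piece) = 1:
  size 1 → [7]=1  [8]=1  [9]=1
  size 2 → [7,8]=2  [7,9]=2  [8,9]=2
  size 3 → [7,8,9]=6
  size 4 → [6,7,8,9]=6
  size 5 → [5,6,7,8,9]=6
  size 6 → [3,5,6,7,8,9]=6  [4,5,6,7,8,9]=6
  size 7 → [3,4,5,6,7,8,9]=12
  size 8 → [1,3,4,5,6,7,8,9]=12  [2,3,4,5,6,7,8,9]=12
  first=0(k) contributes 24
  first=1(j) contributes 12
|[w]| = 36

36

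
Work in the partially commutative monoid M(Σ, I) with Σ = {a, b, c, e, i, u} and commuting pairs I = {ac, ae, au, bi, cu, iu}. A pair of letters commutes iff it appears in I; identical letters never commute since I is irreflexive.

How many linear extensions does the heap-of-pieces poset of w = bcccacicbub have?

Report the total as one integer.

5

#0=b has no predecessor
#1=c depends on [0:b]
#2=c depends on [1:c]
#3=c depends on [2:c]
#4=a depends on [0:b]
#5=c depends on [3:c]
#6=i depends on [4:a, 5:c]
#7=c depends on [6:i]
#8=b depends on [7:c]
#9=u depends on [8:b]
#10=b depends on [9:u]
sources: [0:b]
N(rest) = Σ N(rest − s) over sources s of rest; N(one piece) = 1:
  size 1 → [10]=1
  size 2 → [9,10]=1
  size 3 → [8,9,10]=1
  size 4 → [7,8,9,10]=1
  size 5 → [6,7,8,9,10]=1
  size 6 → [4,6,7,8,9,10]=1  [5,6,7,8,9,10]=1
  size 7 → [3,5,6,7,8,9,10]=1  [4,5,6,7,8,9,10]=2
  size 8 → [2,3,5,6,7,8,9,10]=1  [3,4,5,6,7,8,9,10]=3
  size 9 → [1,2,3,5,6,7,8,9,10]=1  [2,3,4,5,6,7,8,9,10]=4
  first=0(b) contributes 5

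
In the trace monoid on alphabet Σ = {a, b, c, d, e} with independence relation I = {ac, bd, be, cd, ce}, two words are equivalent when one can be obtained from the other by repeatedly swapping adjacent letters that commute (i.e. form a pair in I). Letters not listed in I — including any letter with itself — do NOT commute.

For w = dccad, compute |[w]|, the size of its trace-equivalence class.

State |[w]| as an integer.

piece 0:d — minimal
piece 1:c — minimal
piece 2:c rests on {1:c}
piece 3:a rests on {0:d}
piece 4:d rests on {3:a}
minimal pieces: {0:d, 1:c}
ways to finish when only these pieces remain (= sum over removing one remaining piece with nothing left below it):
  1 left: {2}→1  {4}→1
  2 left: {1,2}→1  {2,4}→2  {3,4}→1
  3 left: {0,3,4}→1  {1,2,4}→3  {2,3,4}→3
  placing 0:d first → 6 extensions
  placing 1:c first → 4 extensions
total linear extensions = 10

10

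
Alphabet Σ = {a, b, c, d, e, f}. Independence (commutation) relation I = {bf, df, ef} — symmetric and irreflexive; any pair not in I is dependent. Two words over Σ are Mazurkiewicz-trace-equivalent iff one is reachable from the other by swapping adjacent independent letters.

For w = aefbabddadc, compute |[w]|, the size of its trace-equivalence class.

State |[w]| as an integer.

drop 0:a onto floor
drop 1:e onto {0:a}
drop 2:f onto {0:a}
drop 3:b onto {1:e}
drop 4:a onto {2:f, 3:b}
drop 5:b onto {4:a}
drop 6:d onto {5:b}
drop 7:d onto {6:d}
drop 8:a onto {7:d}
drop 9:d onto {8:a}
drop 10:c onto {9:d}
ground layer = {0:a}
drop-orders for the pieces not yet dropped (sum over which currently-grounded one goes next):
  1 to go: {10} 1
  2 to go: {9,10} 1
  3 to go: {8,9,10} 1
  4 to go: {7,8,9,10} 1
  5 to go: {6,7,8,9,10} 1
  6 to go: {5,6,7,8,9,10} 1
  7 to go: {4,5,6,7,8,9,10} 1
  8 to go: {2,4,5,6,7,8,9,10} 1  {3,4,5,6,7,8,9,10} 1
  9 to go: {1,3,4,5,6,7,8,9,10} 1  {2,3,4,5,6,7,8,9,10} 2
  if 0:a drops first: 3 orders

3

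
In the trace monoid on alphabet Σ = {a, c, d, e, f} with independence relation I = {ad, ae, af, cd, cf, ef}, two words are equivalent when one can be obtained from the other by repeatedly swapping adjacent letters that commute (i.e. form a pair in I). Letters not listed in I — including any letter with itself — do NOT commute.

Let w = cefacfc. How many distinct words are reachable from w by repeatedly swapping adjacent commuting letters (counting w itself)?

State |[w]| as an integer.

42

drop 0:c onto floor
drop 1:e onto {0:c}
drop 2:f onto floor
drop 3:a onto {0:c}
drop 4:c onto {1:e, 3:a}
drop 5:f onto {2:f}
drop 6:c onto {4:c}
ground layer = {0:c, 2:f}
drop-orders for the pieces not yet dropped (sum over which currently-grounded one goes next):
  1 to go: {5} 1  {6} 1
  2 to go: {2,5} 1  {4,6} 1  {5,6} 2
  3 to go: {1,4,6} 1  {2,5,6} 3  {3,4,6} 1  {4,5,6} 3
  4 to go: {1,3,4,6} 2  {1,4,5,6} 4  {2,4,5,6} 6  {3,4,5,6} 4
  5 to go: {0,1,3,4,6} 2  {1,2,4,5,6} 10  {1,3,4,5,6} 10  {2,3,4,5,6} 10
  if 0:c drops first: 30 orders
  if 2:f drops first: 12 orders
heap linearizations: 42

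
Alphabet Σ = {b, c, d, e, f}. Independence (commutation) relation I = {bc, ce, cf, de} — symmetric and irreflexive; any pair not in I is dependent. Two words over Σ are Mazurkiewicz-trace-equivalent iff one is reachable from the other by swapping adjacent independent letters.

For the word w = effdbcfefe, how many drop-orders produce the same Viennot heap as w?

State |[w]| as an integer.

0(e) covers ∅
1(f) covers 0:e
2(f) covers 1:f
3(d) covers 2:f
4(b) covers 3:d
5(c) covers 3:d
6(f) covers 4:b
7(e) covers 6:f
8(f) covers 7:e
9(e) covers 8:f
floor of heap: 0:e
completions by unplaced set U, small U first (add the entries for U minus each lowest piece of U):
  |U|=1: {5}:1  {9}:1
  |U|=2: {5,9}:2  {8,9}:1
  |U|=3: {5,8,9}:3  {7,8,9}:1
  |U|=4: {5,7,8,9}:4  {6,7,8,9}:1
  |U|=5: {4,6,7,8,9}:1  {5,6,7,8,9}:5
  |U|=6: {4,5,6,7,8,9}:6
  |U|=7: {3,4,5,6,7,8,9}:6
  |U|=8: {2,3,4,5,6,7,8,9}:6
  start at 0(e): 6

6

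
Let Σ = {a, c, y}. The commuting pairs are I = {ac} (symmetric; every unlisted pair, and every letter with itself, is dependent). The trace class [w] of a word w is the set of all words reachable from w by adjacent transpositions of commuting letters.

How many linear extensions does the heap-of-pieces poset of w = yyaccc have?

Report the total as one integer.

#0=y has no predecessor
#1=y depends on [0:y]
#2=a depends on [1:y]
#3=c depends on [1:y]
#4=c depends on [3:c]
#5=c depends on [4:c]
sources: [0:y]
N(rest) = Σ N(rest − s) over sources s of rest; N(one piece) = 1:
  size 1 → [2]=1  [5]=1
  size 2 → [2,5]=2  [4,5]=1
  size 3 → [2,4,5]=3  [3,4,5]=1
  size 4 → [2,3,4,5]=4
  first=0(y) contributes 4

4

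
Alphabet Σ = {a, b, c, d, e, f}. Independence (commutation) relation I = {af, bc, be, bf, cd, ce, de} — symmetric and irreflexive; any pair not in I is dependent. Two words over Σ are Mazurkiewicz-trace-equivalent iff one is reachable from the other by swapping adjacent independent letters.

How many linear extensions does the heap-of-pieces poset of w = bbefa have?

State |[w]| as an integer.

9

#0=b has no predecessor
#1=b depends on [0:b]
#2=e has no predecessor
#3=f depends on [2:e]
#4=a depends on [1:b, 2:e]
sources: [0:b, 2:e]
N(rest) = Σ N(rest − s) over sources s of rest; N(one piece) = 1:
  size 1 → [3]=1  [4]=1
  size 2 → [1,4]=1  [3,4]=2
  size 3 → [0,1,4]=1  [1,3,4]=3  [2,3,4]=2
  first=0(b) contributes 5
  first=2(e) contributes 4
|[w]| = 9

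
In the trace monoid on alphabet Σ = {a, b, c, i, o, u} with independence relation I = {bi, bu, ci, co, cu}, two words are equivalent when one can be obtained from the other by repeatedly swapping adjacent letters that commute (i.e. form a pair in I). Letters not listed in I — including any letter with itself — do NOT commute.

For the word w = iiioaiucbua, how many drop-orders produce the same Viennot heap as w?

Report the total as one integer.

10

piece 0:i — minimal
piece 1:i rests on {0:i}
piece 2:i rests on {1:i}
piece 3:o rests on {2:i}
piece 4:a rests on {3:o}
piece 5:i rests on {4:a}
piece 6:u rests on {5:i}
piece 7:c rests on {4:a}
piece 8:b rests on {7:c}
piece 9:u rests on {6:u}
piece 10:a rests on {8:b, 9:u}
minimal pieces: {0:i}
ways to finish when only these pieces remain (= sum over removing one remaining piece with nothing left below it):
  1 left: {10}→1
  2 left: {8,10}→1  {9,10}→1
  3 left: {6,9,10}→1  {7,8,10}→1  {8,9,10}→2
  4 left: {5,6,9,10}→1  {6,8,9,10}→3  {7,8,9,10}→3
  5 left: {5,6,8,9,10}→4  {6,7,8,9,10}→6
  6 left: {5,6,7,8,9,10}→10
  7 left: {4,5,6,7,8,9,10}→10
  8 left: {3,4,5,6,7,8,9,10}→10
  9 left: {2,3,4,5,6,7,8,9,10}→10
  placing 0:i first → 10 extensions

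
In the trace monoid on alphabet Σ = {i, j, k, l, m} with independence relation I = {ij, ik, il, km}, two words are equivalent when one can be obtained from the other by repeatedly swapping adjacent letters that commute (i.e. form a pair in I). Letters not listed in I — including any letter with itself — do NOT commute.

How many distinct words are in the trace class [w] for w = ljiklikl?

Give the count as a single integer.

piece 0:l — minimal
piece 1:j rests on {0:l}
piece 2:i — minimal
piece 3:k rests on {1:j}
piece 4:l rests on {3:k}
piece 5:i rests on {2:i}
piece 6:k rests on {4:l}
piece 7:l rests on {6:k}
minimal pieces: {0:l, 2:i}
ways to finish when only these pieces remain (= sum over removing one remaining piece with nothing left below it):
  1 left: {5}→1  {7}→1
  2 left: {2,5}→1  {5,7}→2  {6,7}→1
  3 left: {2,5,7}→3  {4,6,7}→1  {5,6,7}→3
  4 left: {2,5,6,7}→6  {3,4,6,7}→1  {4,5,6,7}→4
  5 left: {1,3,4,6,7}→1  {2,4,5,6,7}→10  {3,4,5,6,7}→5
  6 left: {0,1,3,4,6,7}→1  {1,3,4,5,6,7}→6  {2,3,4,5,6,7}→15
  placing 0:l first → 21 extensions
  placing 2:i first → 7 extensions
total linear extensions = 28

28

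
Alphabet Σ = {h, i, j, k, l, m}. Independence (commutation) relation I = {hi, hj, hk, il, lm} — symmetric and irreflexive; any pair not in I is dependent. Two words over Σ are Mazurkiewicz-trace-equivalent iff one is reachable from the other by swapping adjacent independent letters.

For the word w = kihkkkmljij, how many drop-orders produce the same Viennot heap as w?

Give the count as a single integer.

12

drop 0:k onto floor
drop 1:i onto {0:k}
drop 2:h onto floor
drop 3:k onto {1:i}
drop 4:k onto {3:k}
drop 5:k onto {4:k}
drop 6:m onto {2:h, 5:k}
drop 7:l onto {2:h, 5:k}
drop 8:j onto {6:m, 7:l}
drop 9:i onto {8:j}
drop 10:j onto {9:i}
ground layer = {0:k, 2:h}
drop-orders for the pieces not yet dropped (sum over which currently-grounded one goes next):
  1 to go: {10} 1
  2 to go: {9,10} 1
  3 to go: {8,9,10} 1
  4 to go: {6,8,9,10} 1  {7,8,9,10} 1
  5 to go: {6,7,8,9,10} 2
  6 to go: {2,6,7,8,9,10} 2  {5,6,7,8,9,10} 2
  7 to go: {2,5,6,7,8,9,10} 4  {4,5,6,7,8,9,10} 2
  8 to go: {2,4,5,6,7,8,9,10} 6  {3,4,5,6,7,8,9,10} 2
  9 to go: {1,3,4,5,6,7,8,9,10} 2  {2,3,4,5,6,7,8,9,10} 8
  if 0:k drops first: 10 orders
  if 2:h drops first: 2 orders
heap linearizations: 12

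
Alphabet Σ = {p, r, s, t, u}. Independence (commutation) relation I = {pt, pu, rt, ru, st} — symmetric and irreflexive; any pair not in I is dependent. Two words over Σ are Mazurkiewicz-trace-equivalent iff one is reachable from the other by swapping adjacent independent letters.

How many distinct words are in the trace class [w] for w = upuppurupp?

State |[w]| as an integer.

drop 0:u onto floor
drop 1:p onto floor
drop 2:u onto {0:u}
drop 3:p onto {1:p}
drop 4:p onto {3:p}
drop 5:u onto {2:u}
drop 6:r onto {4:p}
drop 7:u onto {5:u}
drop 8:p onto {6:r}
drop 9:p onto {8:p}
ground layer = {0:u, 1:p}
drop-orders for the pieces not yet dropped (sum over which currently-grounded one goes next):
  1 to go: {7} 1  {9} 1
  2 to go: {5,7} 1  {7,9} 2  {8,9} 1
  3 to go: {2,5,7} 1  {5,7,9} 3  {6,8,9} 1  {7,8,9} 3
  4 to go: {0,2,5,7} 1  {2,5,7,9} 4  {4,6,8,9} 1  {5,7,8,9} 6  {6,7,8,9} 4
  5 to go: {0,2,5,7,9} 5  {2,5,7,8,9} 10  {3,4,6,8,9} 1  {4,6,7,8,9} 5  {5,6,7,8,9} 10
  6 to go: {0,2,5,7,8,9} 15  {1,3,4,6,8,9} 1  {2,5,6,7,8,9} 20  {3,4,6,7,8,9} 6  {4,5,6,7,8,9} 15
  7 to go: {0,2,5,6,7,8,9} 35  {1,3,4,6,7,8,9} 7  {2,4,5,6,7,8,9} 35  {3,4,5,6,7,8,9} 21
  8 to go: {0,2,4,5,6,7,8,9} 70  {1,3,4,5,6,7,8,9} 28  {2,3,4,5,6,7,8,9} 56
  if 0:u drops first: 84 orders
  if 1:p drops first: 126 orders
heap linearizations: 210

210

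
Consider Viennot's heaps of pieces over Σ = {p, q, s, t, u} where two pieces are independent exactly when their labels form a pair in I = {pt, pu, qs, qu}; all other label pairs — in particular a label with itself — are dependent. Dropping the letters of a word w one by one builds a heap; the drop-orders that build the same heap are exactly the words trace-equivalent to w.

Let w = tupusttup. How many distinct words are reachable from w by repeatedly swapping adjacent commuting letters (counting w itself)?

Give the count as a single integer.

16

0(t) covers ∅
1(u) covers 0:t
2(p) covers ∅
3(u) covers 1:u
4(s) covers 2:p, 3:u
5(t) covers 4:s
6(t) covers 5:t
7(u) covers 6:t
8(p) covers 4:s
floor of heap: 0:t, 2:p
completions by unplaced set U, small U first (add the entries for U minus each lowest piece of U):
  |U|=1: {7}:1  {8}:1
  |U|=2: {6,7}:1  {7,8}:2
  |U|=3: {5,6,7}:1  {6,7,8}:3
  |U|=4: {5,6,7,8}:4
  |U|=5: {4,5,6,7,8}:4
  |U|=6: {2,4,5,6,7,8}:4  {3,4,5,6,7,8}:4
  |U|=7: {1,3,4,5,6,7,8}:4  {2,3,4,5,6,7,8}:8
  start at 0(t): 12
  start at 2(p): 4
sum over floor = 16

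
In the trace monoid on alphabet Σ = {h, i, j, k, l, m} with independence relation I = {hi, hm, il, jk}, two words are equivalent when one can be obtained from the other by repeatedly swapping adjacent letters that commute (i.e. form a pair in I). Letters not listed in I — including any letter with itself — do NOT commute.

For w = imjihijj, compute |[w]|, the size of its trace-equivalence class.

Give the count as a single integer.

0(i) covers ∅
1(m) covers 0:i
2(j) covers 1:m
3(i) covers 2:j
4(h) covers 2:j
5(i) covers 3:i
6(j) covers 4:h, 5:i
7(j) covers 6:j
floor of heap: 0:i
completions by unplaced set U, small U first (add the entries for U minus each lowest piece of U):
  |U|=1: {7}:1
  |U|=2: {6,7}:1
  |U|=3: {4,6,7}:1  {5,6,7}:1
  |U|=4: {3,5,6,7}:1  {4,5,6,7}:2
  |U|=5: {3,4,5,6,7}:3
  |U|=6: {2,3,4,5,6,7}:3
  start at 0(i): 3

3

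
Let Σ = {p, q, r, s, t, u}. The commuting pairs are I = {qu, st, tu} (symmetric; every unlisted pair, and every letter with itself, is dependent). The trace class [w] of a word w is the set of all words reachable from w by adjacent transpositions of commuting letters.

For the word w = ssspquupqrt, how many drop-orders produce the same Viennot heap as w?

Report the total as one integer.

3

0(s) covers ∅
1(s) covers 0:s
2(s) covers 1:s
3(p) covers 2:s
4(q) covers 3:p
5(u) covers 3:p
6(u) covers 5:u
7(p) covers 4:q, 6:u
8(q) covers 7:p
9(r) covers 8:q
10(t) covers 9:r
floor of heap: 0:s
completions by unplaced set U, small U first (add the entries for U minus each lowest piece of U):
  |U|=1: {10}:1
  |U|=2: {9,10}:1
  |U|=3: {8,9,10}:1
  |U|=4: {7,8,9,10}:1
  |U|=5: {4,7,8,9,10}:1  {6,7,8,9,10}:1
  |U|=6: {4,6,7,8,9,10}:2  {5,6,7,8,9,10}:1
  |U|=7: {4,5,6,7,8,9,10}:3
  |U|=8: {3,4,5,6,7,8,9,10}:3
  |U|=9: {2,3,4,5,6,7,8,9,10}:3
  start at 0(s): 3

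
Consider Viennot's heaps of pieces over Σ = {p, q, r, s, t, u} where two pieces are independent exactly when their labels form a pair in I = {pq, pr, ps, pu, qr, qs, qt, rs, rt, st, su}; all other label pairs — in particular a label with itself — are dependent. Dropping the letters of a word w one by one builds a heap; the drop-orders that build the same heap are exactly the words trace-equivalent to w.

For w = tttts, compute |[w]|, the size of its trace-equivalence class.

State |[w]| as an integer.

5

drop 0:t onto floor
drop 1:t onto {0:t}
drop 2:t onto {1:t}
drop 3:t onto {2:t}
drop 4:s onto floor
ground layer = {0:t, 4:s}
drop-orders for the pieces not yet dropped (sum over which currently-grounded one goes next):
  1 to go: {3} 1  {4} 1
  2 to go: {2,3} 1  {3,4} 2
  3 to go: {1,2,3} 1  {2,3,4} 3
  if 0:t drops first: 4 orders
  if 4:s drops first: 1 orders
heap linearizations: 5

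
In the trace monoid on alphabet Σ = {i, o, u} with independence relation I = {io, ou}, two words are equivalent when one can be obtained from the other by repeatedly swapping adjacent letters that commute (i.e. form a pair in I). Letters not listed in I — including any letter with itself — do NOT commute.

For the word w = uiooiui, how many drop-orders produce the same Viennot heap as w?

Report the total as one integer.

21

#0=u has no predecessor
#1=i depends on [0:u]
#2=o has no predecessor
#3=o depends on [2:o]
#4=i depends on [1:i]
#5=u depends on [4:i]
#6=i depends on [5:u]
sources: [0:u, 2:o]
N(rest) = Σ N(rest − s) over sources s of rest; N(one piece) = 1:
  size 1 → [3]=1  [6]=1
  size 2 → [2,3]=1  [3,6]=2  [5,6]=1
  size 3 → [2,3,6]=3  [3,5,6]=3  [4,5,6]=1
  size 4 → [1,4,5,6]=1  [2,3,5,6]=6  [3,4,5,6]=4
  size 5 → [0,1,4,5,6]=1  [1,3,4,5,6]=5  [2,3,4,5,6]=10
  first=0(u) contributes 15
  first=2(o) contributes 6
|[w]| = 21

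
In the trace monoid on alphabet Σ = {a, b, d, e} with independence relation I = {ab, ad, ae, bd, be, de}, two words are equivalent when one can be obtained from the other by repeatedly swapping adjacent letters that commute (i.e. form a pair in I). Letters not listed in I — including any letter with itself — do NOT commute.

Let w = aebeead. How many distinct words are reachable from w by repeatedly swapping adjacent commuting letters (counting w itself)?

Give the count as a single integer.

420

0(a) covers ∅
1(e) covers ∅
2(b) covers ∅
3(e) covers 1:e
4(e) covers 3:e
5(a) covers 0:a
6(d) covers ∅
floor of heap: 0:a, 1:e, 2:b, 6:d
completions by unplaced set U, small U first (add the entries for U minus each lowest piece of U):
  |U|=1: {2}:1  {4}:1  {5}:1  {6}:1
  |U|=2: {0,5}:1  {2,4}:2  {2,5}:2  {2,6}:2  {3,4}:1  {4,5}:2  {4,6}:2  {5,6}:2
  |U|=3: {0,2,5}:3  {0,4,5}:3  {0,5,6}:3  {1,3,4}:1  {2,3,4}:3  {2,4,5}:6  {2,4,6}:6  {2,5,6}:6  {3,4,5}:3  {3,4,6}:3  {4,5,6}:6
  |U|=4: {0,2,4,5}:12  {0,2,5,6}:12  {0,3,4,5}:6  {0,4,5,6}:12  {1,2,3,4}:4  {1,3,4,5}:4  {1,3,4,6}:4  {2,3,4,5}:12  {2,3,4,6}:12  {2,4,5,6}:24  {3,4,5,6}:12
  |U|=5: {0,1,3,4,5}:10  {0,2,3,4,5}:30  {0,2,4,5,6}:60  {0,3,4,5,6}:30  {1,2,3,4,5}:20  {1,2,3,4,6}:20  {1,3,4,5,6}:20  {2,3,4,5,6}:60
  start at 0(a): 120
  start at 1(e): 180
  start at 2(b): 60
  start at 6(d): 60
sum over floor = 420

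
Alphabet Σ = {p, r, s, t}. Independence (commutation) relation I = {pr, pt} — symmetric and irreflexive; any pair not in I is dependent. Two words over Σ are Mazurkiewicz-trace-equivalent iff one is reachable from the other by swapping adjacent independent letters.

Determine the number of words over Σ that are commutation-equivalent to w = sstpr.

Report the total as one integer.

3

piece 0:s — minimal
piece 1:s rests on {0:s}
piece 2:t rests on {1:s}
piece 3:p rests on {1:s}
piece 4:r rests on {2:t}
minimal pieces: {0:s}
ways to finish when only these pieces remain (= sum over removing one remaining piece with nothing left below it):
  1 left: {3}→1  {4}→1
  2 left: {2,4}→1  {3,4}→2
  3 left: {2,3,4}→3
  placing 0:s first → 3 extensions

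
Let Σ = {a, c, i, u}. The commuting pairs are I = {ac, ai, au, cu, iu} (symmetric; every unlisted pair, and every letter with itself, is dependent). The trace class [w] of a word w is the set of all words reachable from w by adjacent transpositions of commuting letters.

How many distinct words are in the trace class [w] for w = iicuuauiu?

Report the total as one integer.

630

piece 0:i — minimal
piece 1:i rests on {0:i}
piece 2:c rests on {1:i}
piece 3:u — minimal
piece 4:u rests on {3:u}
piece 5:a — minimal
piece 6:u rests on {4:u}
piece 7:i rests on {2:c}
piece 8:u rests on {6:u}
minimal pieces: {0:i, 3:u, 5:a}
ways to finish when only these pieces remain (= sum over removing one remaining piece with nothing left below it):
  1 left: {5}→1  {7}→1  {8}→1
  2 left: {2,7}→1  {5,7}→2  {5,8}→2  {6,8}→1  {7,8}→2
  3 left: {1,2,7}→1  {2,5,7}→3  {2,7,8}→3  {4,6,8}→1  {5,6,8}→3  {5,7,8}→6  {6,7,8}→3
  4 left: {0,1,2,7}→1  {1,2,5,7}→4  {1,2,7,8}→4  {2,5,7,8}→12  {2,6,7,8}→6  {3,4,6,8}→1  {4,5,6,8}→4  {4,6,7,8}→4  {5,6,7,8}→12
  5 left: {0,1,2,5,7}→5  {0,1,2,7,8}→5  {1,2,5,7,8}→20  {1,2,6,7,8}→10  {2,4,6,7,8}→10  {2,5,6,7,8}→30  {3,4,5,6,8}→5  {3,4,6,7,8}→5  {4,5,6,7,8}→20
  6 left: {0,1,2,5,7,8}→30  {0,1,2,6,7,8}→15  {1,2,4,6,7,8}→20  {1,2,5,6,7,8}→60  {2,3,4,6,7,8}→15  {2,4,5,6,7,8}→60  {3,4,5,6,7,8}→30
  7 left: {0,1,2,4,6,7,8}→35  {0,1,2,5,6,7,8}→105  {1,2,3,4,6,7,8}→35  {1,2,4,5,6,7,8}→140  {2,3,4,5,6,7,8}→105
  placing 0:i first → 280 extensions
  placing 3:u first → 280 extensions
  placing 5:a first → 70 extensions
total linear extensions = 630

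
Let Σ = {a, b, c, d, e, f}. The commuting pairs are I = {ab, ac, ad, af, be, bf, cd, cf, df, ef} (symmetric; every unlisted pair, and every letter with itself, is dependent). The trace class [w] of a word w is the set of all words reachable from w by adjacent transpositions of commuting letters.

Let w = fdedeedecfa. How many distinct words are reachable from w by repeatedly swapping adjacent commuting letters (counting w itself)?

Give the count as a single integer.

110

drop 0:f onto floor
drop 1:d onto floor
drop 2:e onto {1:d}
drop 3:d onto {2:e}
drop 4:e onto {3:d}
drop 5:e onto {4:e}
drop 6:d onto {5:e}
drop 7:e onto {6:d}
drop 8:c onto {7:e}
drop 9:f onto {0:f}
drop 10:a onto {7:e}
ground layer = {0:f, 1:d}
drop-orders for the pieces not yet dropped (sum over which currently-grounded one goes next):
  1 to go: {8} 1  {9} 1  {10} 1
  2 to go: {0,9} 1  {8,9} 2  {8,10} 2  {9,10} 2
  3 to go: {0,8,9} 3  {0,9,10} 3  {7,8,10} 2  {8,9,10} 6
  4 to go: {0,8,9,10} 12  {6,7,8,10} 2  {7,8,9,10} 8
  5 to go: {0,7,8,9,10} 20  {5,6,7,8,10} 2  {6,7,8,9,10} 10
  6 to go: {0,6,7,8,9,10} 30  {4,5,6,7,8,10} 2  {5,6,7,8,9,10} 12
  7 to go: {0,5,6,7,8,9,10} 42  {3,4,5,6,7,8,10} 2  {4,5,6,7,8,9,10} 14
  8 to go: {0,4,5,6,7,8,9,10} 56  {2,3,4,5,6,7,8,10} 2  {3,4,5,6,7,8,9,10} 16
  9 to go: {0,3,4,5,6,7,8,9,10} 72  {1,2,3,4,5,6,7,8,10} 2  {2,3,4,5,6,7,8,9,10} 18
  if 0:f drops first: 20 orders
  if 1:d drops first: 90 orders
heap linearizations: 110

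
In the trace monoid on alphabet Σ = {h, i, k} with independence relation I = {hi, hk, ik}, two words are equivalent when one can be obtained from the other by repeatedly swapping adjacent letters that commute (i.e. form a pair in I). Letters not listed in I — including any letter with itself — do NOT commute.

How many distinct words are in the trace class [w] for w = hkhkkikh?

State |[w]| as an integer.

280

drop 0:h onto floor
drop 1:k onto floor
drop 2:h onto {0:h}
drop 3:k onto {1:k}
drop 4:k onto {3:k}
drop 5:i onto floor
drop 6:k onto {4:k}
drop 7:h onto {2:h}
ground layer = {0:h, 1:k, 5:i}
drop-orders for the pieces not yet dropped (sum over which currently-grounded one goes next):
  1 to go: {5} 1  {6} 1  {7} 1
  2 to go: {2,7} 1  {4,6} 1  {5,6} 2  {5,7} 2  {6,7} 2
  3 to go: {0,2,7} 1  {2,5,7} 3  {2,6,7} 3  {3,4,6} 1  {4,5,6} 3  {4,6,7} 3  {5,6,7} 6
  4 to go: {0,2,5,7} 4  {0,2,6,7} 4  {1,3,4,6} 1  {2,4,6,7} 6  {2,5,6,7} 12  {3,4,5,6} 4  {3,4,6,7} 4  {4,5,6,7} 12
  5 to go: {0,2,4,6,7} 10  {0,2,5,6,7} 20  {1,3,4,5,6} 5  {1,3,4,6,7} 5  {2,3,4,6,7} 10  {2,4,5,6,7} 30  {3,4,5,6,7} 20
  6 to go: {0,2,3,4,6,7} 20  {0,2,4,5,6,7} 60  {1,2,3,4,6,7} 15  {1,3,4,5,6,7} 30  {2,3,4,5,6,7} 60
  if 0:h drops first: 105 orders
  if 1:k drops first: 140 orders
  if 5:i drops first: 35 orders
heap linearizations: 280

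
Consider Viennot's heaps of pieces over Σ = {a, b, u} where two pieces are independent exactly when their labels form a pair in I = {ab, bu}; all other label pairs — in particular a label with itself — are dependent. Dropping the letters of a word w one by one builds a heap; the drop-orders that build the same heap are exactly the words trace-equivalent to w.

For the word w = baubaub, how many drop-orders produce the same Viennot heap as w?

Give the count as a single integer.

35

0(b) covers ∅
1(a) covers ∅
2(u) covers 1:a
3(b) covers 0:b
4(a) covers 2:u
5(u) covers 4:a
6(b) covers 3:b
floor of heap: 0:b, 1:a
completions by unplaced set U, small U first (add the entries for U minus each lowest piece of U):
  |U|=1: {5}:1  {6}:1
  |U|=2: {3,6}:1  {4,5}:1  {5,6}:2
  |U|=3: {0,3,6}:1  {2,4,5}:1  {3,5,6}:3  {4,5,6}:3
  |U|=4: {0,3,5,6}:4  {1,2,4,5}:1  {2,4,5,6}:4  {3,4,5,6}:6
  |U|=5: {0,3,4,5,6}:10  {1,2,4,5,6}:5  {2,3,4,5,6}:10
  start at 0(b): 15
  start at 1(a): 20
sum over floor = 35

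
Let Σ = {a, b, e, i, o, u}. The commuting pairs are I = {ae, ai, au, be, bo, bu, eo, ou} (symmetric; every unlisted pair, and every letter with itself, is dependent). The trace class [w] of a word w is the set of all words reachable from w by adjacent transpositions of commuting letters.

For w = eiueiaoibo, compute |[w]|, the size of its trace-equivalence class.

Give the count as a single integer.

12

drop 0:e onto floor
drop 1:i onto {0:e}
drop 2:u onto {1:i}
drop 3:e onto {2:u}
drop 4:i onto {3:e}
drop 5:a onto floor
drop 6:o onto {4:i, 5:a}
drop 7:i onto {6:o}
drop 8:b onto {7:i}
drop 9:o onto {7:i}
ground layer = {0:e, 5:a}
drop-orders for the pieces not yet dropped (sum over which currently-grounded one goes next):
  1 to go: {8} 1  {9} 1
  2 to go: {8,9} 2
  3 to go: {7,8,9} 2
  4 to go: {6,7,8,9} 2
  5 to go: {4,6,7,8,9} 2  {5,6,7,8,9} 2
  6 to go: {3,4,6,7,8,9} 2  {4,5,6,7,8,9} 4
  7 to go: {2,3,4,6,7,8,9} 2  {3,4,5,6,7,8,9} 6
  8 to go: {1,2,3,4,6,7,8,9} 2  {2,3,4,5,6,7,8,9} 8
  if 0:e drops first: 10 orders
  if 5:a drops first: 2 orders
heap linearizations: 12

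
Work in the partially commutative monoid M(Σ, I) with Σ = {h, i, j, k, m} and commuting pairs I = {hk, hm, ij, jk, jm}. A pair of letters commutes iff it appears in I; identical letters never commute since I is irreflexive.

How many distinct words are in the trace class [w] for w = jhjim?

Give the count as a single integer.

0(j) covers ∅
1(h) covers 0:j
2(j) covers 1:h
3(i) covers 1:h
4(m) covers 3:i
floor of heap: 0:j
completions by unplaced set U, small U first (add the entries for U minus each lowest piece of U):
  |U|=1: {2}:1  {4}:1
  |U|=2: {2,4}:2  {3,4}:1
  |U|=3: {2,3,4}:3
  start at 0(j): 3

3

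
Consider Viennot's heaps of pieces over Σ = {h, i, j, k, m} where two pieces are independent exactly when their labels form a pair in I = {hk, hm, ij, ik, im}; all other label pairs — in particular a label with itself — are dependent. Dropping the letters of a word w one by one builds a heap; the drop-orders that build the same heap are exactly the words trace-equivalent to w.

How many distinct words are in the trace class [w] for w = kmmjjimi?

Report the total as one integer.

#0=k has no predecessor
#1=m depends on [0:k]
#2=m depends on [1:m]
#3=j depends on [2:m]
#4=j depends on [3:j]
#5=i has no predecessor
#6=m depends on [4:j]
#7=i depends on [5:i]
sources: [0:k, 5:i]
N(rest) = Σ N(rest − s) over sources s of rest; N(one piece) = 1:
  size 1 → [6]=1  [7]=1
  size 2 → [4,6]=1  [5,7]=1  [6,7]=2
  size 3 → [3,4,6]=1  [4,6,7]=3  [5,6,7]=3
  size 4 → [2,3,4,6]=1  [3,4,6,7]=4  [4,5,6,7]=6
  size 5 → [1,2,3,4,6]=1  [2,3,4,6,7]=5  [3,4,5,6,7]=10
  size 6 → [0,1,2,3,4,6]=1  [1,2,3,4,6,7]=6  [2,3,4,5,6,7]=15
  first=0(k) contributes 21
  first=5(i) contributes 7
|[w]| = 28

28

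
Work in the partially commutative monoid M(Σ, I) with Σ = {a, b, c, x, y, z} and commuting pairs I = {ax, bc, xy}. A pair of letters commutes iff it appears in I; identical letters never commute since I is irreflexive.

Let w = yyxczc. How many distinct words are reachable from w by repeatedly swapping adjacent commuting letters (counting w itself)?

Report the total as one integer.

3

piece 0:y — minimal
piece 1:y rests on {0:y}
piece 2:x — minimal
piece 3:c rests on {1:y, 2:x}
piece 4:z rests on {3:c}
piece 5:c rests on {4:z}
minimal pieces: {0:y, 2:x}
ways to finish when only these pieces remain (= sum over removing one remaining piece with nothing left below it):
  1 left: {5}→1
  2 left: {4,5}→1
  3 left: {3,4,5}→1
  4 left: {1,3,4,5}→1  {2,3,4,5}→1
  placing 0:y first → 2 extensions
  placing 2:x first → 1 extensions
total linear extensions = 3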